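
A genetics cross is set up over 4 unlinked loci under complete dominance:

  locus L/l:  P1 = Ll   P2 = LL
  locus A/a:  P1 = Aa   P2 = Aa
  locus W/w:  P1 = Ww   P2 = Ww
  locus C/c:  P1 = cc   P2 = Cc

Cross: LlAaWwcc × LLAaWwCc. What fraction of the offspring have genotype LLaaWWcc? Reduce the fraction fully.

LlAaWwcc gametes: LAWc×2, LAwc×2, LaWc×2, Lawc×2, lAWc×2, lAwc×2, laWc×2, lawc×2
LLAaWwCc gametes: LAWC×2, LAWc×2, LAwC×2, LAwc×2, LaWC×2, LaWc×2, LawC×2, Lawc×2
LlAaWwcc×LLAaWwCc grid (16·16=256): LLAAWWCc=4 LLAAWWcc=4 LLAAWwCc=8 LLAAWwcc=8 LLAAwwCc=4 LLAAwwcc=4 LLAaWWCc=8 LLAaWWcc=8 LLAaWwCc=16 LLAaWwcc=16 LLAawwCc=8 LLAawwcc=8 LLaaWWCc=4 LLaaWWcc=4 LLaaWwCc=8 LLaaWwcc=8 LLaawwCc=4 LLaawwcc=4 LlAAWWCc=4 LlAAWWcc=4 LlAAWwCc=8 LlAAWwcc=8 LlAAwwCc=4 LlAAwwcc=4 LlAaWWCc=8 LlAaWWcc=8 LlAaWwCc=16 LlAaWwcc=16 LlAawwCc=8 LlAawwcc=8 LlaaWWCc=4 LlaaWWcc=4 LlaaWwCc=8 LlaaWwcc=8 LlaawwCc=4 Llaawwcc=4
LLaaWWcc hits 4/256; gcd=4; 4÷4/256÷4 = 1/64

P(LLaaWWcc) = 1/64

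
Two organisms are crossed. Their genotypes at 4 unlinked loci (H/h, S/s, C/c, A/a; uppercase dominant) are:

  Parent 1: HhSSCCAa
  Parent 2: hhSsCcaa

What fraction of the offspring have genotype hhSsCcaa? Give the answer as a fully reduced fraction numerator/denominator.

P(hhSsCcaa) = 1/16

HhSSCCAa gametes: HSCA×4, HSCa×4, hSCA×4, hSCa×4
hhSsCcaa gametes: hSCa×4, hSca×4, hsCa×4, hsca×4
HhSSCCAa×hhSsCcaa grid (16·16=256): HhSSCCAa=16 HhSSCCaa=16 HhSSCcAa=16 HhSSCcaa=16 HhSsCCAa=16 HhSsCCaa=16 HhSsCcAa=16 HhSsCcaa=16 hhSSCCAa=16 hhSSCCaa=16 hhSSCcAa=16 hhSSCcaa=16 hhSsCCAa=16 hhSsCCaa=16 hhSsCcAa=16 hhSsCcaa=16
hhSsCcaa hits 16/256; gcd=16; 16÷16/256÷16 = 1/16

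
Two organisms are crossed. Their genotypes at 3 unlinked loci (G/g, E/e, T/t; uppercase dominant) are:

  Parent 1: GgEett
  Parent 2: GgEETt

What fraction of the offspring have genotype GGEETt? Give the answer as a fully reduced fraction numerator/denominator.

GgEett gametes: GEt×2, Get×2, gEt×2, get×2
GgEETt gametes: GET×2, GEt×2, gET×2, gEt×2
GgEett×GgEETt grid (8·8=64): GGEETt=4 GGEEtt=4 GGEeTt=4 GGEett=4 GgEETt=8 GgEEtt=8 GgEeTt=8 GgEett=8 ggEETt=4 ggEEtt=4 ggEeTt=4 ggEett=4
GGEETt hits 4/64; gcd=4; 4÷4/64÷4 = 1/16

P(GGEETt) = 1/16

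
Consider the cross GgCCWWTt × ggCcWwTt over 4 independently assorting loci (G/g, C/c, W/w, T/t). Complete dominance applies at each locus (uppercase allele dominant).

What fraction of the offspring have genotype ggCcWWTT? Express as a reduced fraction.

P(ggCcWWTT) = 1/32

GgCCWWTt gametes: GCWT×4, GCWt×4, gCWT×4, gCWt×4
ggCcWwTt gametes: gCWT×2, gCWt×2, gCwT×2, gCwt×2, gcWT×2, gcWt×2, gcwT×2, gcwt×2
GgCCWWTt×ggCcWwTt grid (16·16=256): GgCCWWTT=8 GgCCWWTt=16 GgCCWWtt=8 GgCCWwTT=8 GgCCWwTt=16 GgCCWwtt=8 GgCcWWTT=8 GgCcWWTt=16 GgCcWWtt=8 GgCcWwTT=8 GgCcWwTt=16 GgCcWwtt=8 ggCCWWTT=8 ggCCWWTt=16 ggCCWWtt=8 ggCCWwTT=8 ggCCWwTt=16 ggCCWwtt=8 ggCcWWTT=8 ggCcWWTt=16 ggCcWWtt=8 ggCcWwTT=8 ggCcWwTt=16 ggCcWwtt=8
ggCcWWTT hits 8/256; gcd=8; 8÷8/256÷8 = 1/32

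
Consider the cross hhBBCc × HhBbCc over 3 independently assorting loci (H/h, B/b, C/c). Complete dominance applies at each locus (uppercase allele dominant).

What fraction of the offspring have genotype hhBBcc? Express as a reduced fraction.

hhBBCc gametes: hBC×4, hBc×4
HhBbCc gametes: HBC×1, HBc×1, HbC×1, Hbc×1, hBC×1, hBc×1, hbC×1, hbc×1
hhBBCc×HhBbCc grid (8·8=64): HhBBCC=4 HhBBCc=8 HhBBcc=4 HhBbCC=4 HhBbCc=8 HhBbcc=4 hhBBCC=4 hhBBCc=8 hhBBcc=4 hhBbCC=4 hhBbCc=8 hhBbcc=4
hhBBcc hits 4/64; gcd=4; 4÷4/64÷4 = 1/16

P(hhBBcc) = 1/16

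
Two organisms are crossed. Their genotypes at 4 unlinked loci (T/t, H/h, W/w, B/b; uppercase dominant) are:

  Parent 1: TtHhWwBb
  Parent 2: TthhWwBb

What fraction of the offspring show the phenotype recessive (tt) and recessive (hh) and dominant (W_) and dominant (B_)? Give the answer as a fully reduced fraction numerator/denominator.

P(tt hh W_ B_) = 9/128

TtHhWwBb gametes: THWB×1, THWb×1, THwB×1, THwb×1, ThWB×1, ThWb×1, ThwB×1, Thwb×1, tHWB×1, tHWb×1, tHwB×1, tHwb×1, thWB×1, thWb×1, thwB×1, thwb×1
TthhWwBb gametes: ThWB×2, ThWb×2, ThwB×2, Thwb×2, thWB×2, thWb×2, thwB×2, thwb×2
TtHhWwBb×TthhWwBb grid (16·16=256): TTHhWWBB=2 TTHhWWBb=4 TTHhWWbb=2 TTHhWwBB=4 TTHhWwBb=8 TTHhWwbb=4 TTHhwwBB=2 TTHhwwBb=4 TTHhwwbb=2 TThhWWBB=2 TThhWWBb=4 TThhWWbb=2 TThhWwBB=4 TThhWwBb=8 TThhWwbb=4 TThhwwBB=2 TThhwwBb=4 TThhwwbb=2 TtHhWWBB=4 TtHhWWBb=8 TtHhWWbb=4 TtHhWwBB=8 TtHhWwBb=16 TtHhWwbb=8 TtHhwwBB=4 TtHhwwBb=8 TtHhwwbb=4 TthhWWBB=4 TthhWWBb=8 TthhWWbb=4 TthhWwBB=8 TthhWwBb=16 TthhWwbb=8 TthhwwBB=4 TthhwwBb=8 Tthhwwbb=4 ttHhWWBB=2 ttHhWWBb=4 ttHhWWbb=2 ttHhWwBB=4 ttHhWwBb=8 ttHhWwbb=4 ttHhwwBB=2 ttHhwwBb=4 ttHhwwbb=2 tthhWWBB=2 tthhWWBb=4 tthhWWbb=2 tthhWwBB=4 tthhWwBb=8 tthhWwbb=4 tthhwwBB=2 tthhwwBb=4 tthhwwbb=2
tt hh W_ B_ hits 18/256; gcd=2; 18÷2/256÷2 = 9/128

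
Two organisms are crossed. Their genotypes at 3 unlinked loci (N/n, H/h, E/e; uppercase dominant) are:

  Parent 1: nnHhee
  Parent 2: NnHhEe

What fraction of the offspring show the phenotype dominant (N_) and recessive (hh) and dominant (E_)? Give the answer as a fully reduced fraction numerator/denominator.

P(N_ hh E_) = 1/16

nnHhee gametes: nHe×4, nhe×4
NnHhEe gametes: NHE×1, NHe×1, NhE×1, Nhe×1, nHE×1, nHe×1, nhE×1, nhe×1
nnHhee×NnHhEe grid (8·8=64): NnHHEe=4 NnHHee=4 NnHhEe=8 NnHhee=8 NnhhEe=4 Nnhhee=4 nnHHEe=4 nnHHee=4 nnHhEe=8 nnHhee=8 nnhhEe=4 nnhhee=4
N_ hh E_ hits 4/64; gcd=4; 4÷4/64÷4 = 1/16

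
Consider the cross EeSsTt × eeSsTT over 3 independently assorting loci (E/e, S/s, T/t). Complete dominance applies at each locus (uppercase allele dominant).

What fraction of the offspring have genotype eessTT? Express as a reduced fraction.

EeSsTt gametes: EST×1, ESt×1, EsT×1, Est×1, eST×1, eSt×1, esT×1, est×1
eeSsTT gametes: eST×4, esT×4
EeSsTt×eeSsTT grid (8·8=64): EeSSTT=4 EeSSTt=4 EeSsTT=8 EeSsTt=8 EessTT=4 EessTt=4 eeSSTT=4 eeSSTt=4 eeSsTT=8 eeSsTt=8 eessTT=4 eessTt=4
eessTT hits 4/64; gcd=4; 4÷4/64÷4 = 1/16

P(eessTT) = 1/16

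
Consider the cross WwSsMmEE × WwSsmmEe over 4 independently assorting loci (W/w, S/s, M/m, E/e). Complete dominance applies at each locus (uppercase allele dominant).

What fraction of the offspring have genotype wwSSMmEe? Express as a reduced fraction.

P(wwSSMmEe) = 1/64

WwSsMmEE gametes: WSME×2, WSmE×2, WsME×2, WsmE×2, wSME×2, wSmE×2, wsME×2, wsmE×2
WwSsmmEe gametes: WSmE×2, WSme×2, WsmE×2, Wsme×2, wSmE×2, wSme×2, wsmE×2, wsme×2
WwSsMmEE×WwSsmmEe grid (16·16=256): WWSSMmEE=4 WWSSMmEe=4 WWSSmmEE=4 WWSSmmEe=4 WWSsMmEE=8 WWSsMmEe=8 WWSsmmEE=8 WWSsmmEe=8 WWssMmEE=4 WWssMmEe=4 WWssmmEE=4 WWssmmEe=4 WwSSMmEE=8 WwSSMmEe=8 WwSSmmEE=8 WwSSmmEe=8 WwSsMmEE=16 WwSsMmEe=16 WwSsmmEE=16 WwSsmmEe=16 WwssMmEE=8 WwssMmEe=8 WwssmmEE=8 WwssmmEe=8 wwSSMmEE=4 wwSSMmEe=4 wwSSmmEE=4 wwSSmmEe=4 wwSsMmEE=8 wwSsMmEe=8 wwSsmmEE=8 wwSsmmEe=8 wwssMmEE=4 wwssMmEe=4 wwssmmEE=4 wwssmmEe=4
wwSSMmEe hits 4/256; gcd=4; 4÷4/256÷4 = 1/64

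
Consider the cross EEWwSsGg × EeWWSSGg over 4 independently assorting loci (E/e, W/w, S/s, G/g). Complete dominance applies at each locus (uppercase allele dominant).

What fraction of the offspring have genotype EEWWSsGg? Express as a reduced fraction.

P(EEWWSsGg) = 1/16

EEWwSsGg gametes: EWSG×2, EWSg×2, EWsG×2, EWsg×2, EwSG×2, EwSg×2, EwsG×2, Ewsg×2
EeWWSSGg gametes: EWSG×4, EWSg×4, eWSG×4, eWSg×4
EEWwSsGg×EeWWSSGg grid (16·16=256): EEWWSSGG=8 EEWWSSGg=16 EEWWSSgg=8 EEWWSsGG=8 EEWWSsGg=16 EEWWSsgg=8 EEWwSSGG=8 EEWwSSGg=16 EEWwSSgg=8 EEWwSsGG=8 EEWwSsGg=16 EEWwSsgg=8 EeWWSSGG=8 EeWWSSGg=16 EeWWSSgg=8 EeWWSsGG=8 EeWWSsGg=16 EeWWSsgg=8 EeWwSSGG=8 EeWwSSGg=16 EeWwSSgg=8 EeWwSsGG=8 EeWwSsGg=16 EeWwSsgg=8
EEWWSsGg hits 16/256; gcd=16; 16÷16/256÷16 = 1/16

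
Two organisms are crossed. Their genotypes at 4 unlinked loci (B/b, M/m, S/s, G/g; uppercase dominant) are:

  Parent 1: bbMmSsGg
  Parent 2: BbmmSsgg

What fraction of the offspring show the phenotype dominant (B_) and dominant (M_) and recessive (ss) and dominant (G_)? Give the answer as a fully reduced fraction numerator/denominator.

P(B_ M_ ss G_) = 1/32

bbMmSsGg gametes: bMSG×2, bMSg×2, bMsG×2, bMsg×2, bmSG×2, bmSg×2, bmsG×2, bmsg×2
BbmmSsgg gametes: BmSg×4, Bmsg×4, bmSg×4, bmsg×4
bbMmSsGg×BbmmSsgg grid (16·16=256): BbMmSSGg=8 BbMmSSgg=8 BbMmSsGg=16 BbMmSsgg=16 BbMmssGg=8 BbMmssgg=8 BbmmSSGg=8 BbmmSSgg=8 BbmmSsGg=16 BbmmSsgg=16 BbmmssGg=8 Bbmmssgg=8 bbMmSSGg=8 bbMmSSgg=8 bbMmSsGg=16 bbMmSsgg=16 bbMmssGg=8 bbMmssgg=8 bbmmSSGg=8 bbmmSSgg=8 bbmmSsGg=16 bbmmSsgg=16 bbmmssGg=8 bbmmssgg=8
B_ M_ ss G_ hits 8/256; gcd=8; 8÷8/256÷8 = 1/32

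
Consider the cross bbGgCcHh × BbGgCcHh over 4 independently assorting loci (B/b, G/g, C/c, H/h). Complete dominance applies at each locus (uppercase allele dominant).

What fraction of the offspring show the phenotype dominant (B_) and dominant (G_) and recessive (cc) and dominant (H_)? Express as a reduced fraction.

bbGgCcHh gametes: bGCH×2, bGCh×2, bGcH×2, bGch×2, bgCH×2, bgCh×2, bgcH×2, bgch×2
BbGgCcHh gametes: BGCH×1, BGCh×1, BGcH×1, BGch×1, BgCH×1, BgCh×1, BgcH×1, Bgch×1, bGCH×1, bGCh×1, bGcH×1, bGch×1, bgCH×1, bgCh×1, bgcH×1, bgch×1
bbGgCcHh×BbGgCcHh grid (16·16=256): BbGGCCHH=2 BbGGCCHh=4 BbGGCChh=2 BbGGCcHH=4 BbGGCcHh=8 BbGGCchh=4 BbGGccHH=2 BbGGccHh=4 BbGGcchh=2 BbGgCCHH=4 BbGgCCHh=8 BbGgCChh=4 BbGgCcHH=8 BbGgCcHh=16 BbGgCchh=8 BbGgccHH=4 BbGgccHh=8 BbGgcchh=4 BbggCCHH=2 BbggCCHh=4 BbggCChh=2 BbggCcHH=4 BbggCcHh=8 BbggCchh=4 BbggccHH=2 BbggccHh=4 Bbggcchh=2 bbGGCCHH=2 bbGGCCHh=4 bbGGCChh=2 bbGGCcHH=4 bbGGCcHh=8 bbGGCchh=4 bbGGccHH=2 bbGGccHh=4 bbGGcchh=2 bbGgCCHH=4 bbGgCCHh=8 bbGgCChh=4 bbGgCcHH=8 bbGgCcHh=16 bbGgCchh=8 bbGgccHH=4 bbGgccHh=8 bbGgcchh=4 bbggCCHH=2 bbggCCHh=4 bbggCChh=2 bbggCcHH=4 bbggCcHh=8 bbggCchh=4 bbggccHH=2 bbggccHh=4 bbggcchh=2
B_ G_ cc H_ hits 18/256; gcd=2; 18÷2/256÷2 = 9/128

P(B_ G_ cc H_) = 9/128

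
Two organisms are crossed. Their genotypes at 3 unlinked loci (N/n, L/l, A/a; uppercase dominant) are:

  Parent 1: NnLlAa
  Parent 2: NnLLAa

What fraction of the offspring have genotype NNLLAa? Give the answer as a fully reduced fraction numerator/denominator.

P(NNLLAa) = 1/16

NnLlAa gametes: NLA×1, NLa×1, NlA×1, Nla×1, nLA×1, nLa×1, nlA×1, nla×1
NnLLAa gametes: NLA×2, NLa×2, nLA×2, nLa×2
NnLlAa×NnLLAa grid (8·8=64): NNLLAA=2 NNLLAa=4 NNLLaa=2 NNLlAA=2 NNLlAa=4 NNLlaa=2 NnLLAA=4 NnLLAa=8 NnLLaa=4 NnLlAA=4 NnLlAa=8 NnLlaa=4 nnLLAA=2 nnLLAa=4 nnLLaa=2 nnLlAA=2 nnLlAa=4 nnLlaa=2
NNLLAa hits 4/64; gcd=4; 4÷4/64÷4 = 1/16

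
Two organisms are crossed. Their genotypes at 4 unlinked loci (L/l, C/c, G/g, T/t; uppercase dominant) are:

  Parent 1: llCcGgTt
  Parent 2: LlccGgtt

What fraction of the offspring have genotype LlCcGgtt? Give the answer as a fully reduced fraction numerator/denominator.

llCcGgTt gametes: lCGT×2, lCGt×2, lCgT×2, lCgt×2, lcGT×2, lcGt×2, lcgT×2, lcgt×2
LlccGgtt gametes: LcGt×4, Lcgt×4, lcGt×4, lcgt×4
llCcGgTt×LlccGgtt grid (16·16=256): LlCcGGTt=8 LlCcGGtt=8 LlCcGgTt=16 LlCcGgtt=16 LlCcggTt=8 LlCcggtt=8 LlccGGTt=8 LlccGGtt=8 LlccGgTt=16 LlccGgtt=16 LlccggTt=8 Llccggtt=8 llCcGGTt=8 llCcGGtt=8 llCcGgTt=16 llCcGgtt=16 llCcggTt=8 llCcggtt=8 llccGGTt=8 llccGGtt=8 llccGgTt=16 llccGgtt=16 llccggTt=8 llccggtt=8
LlCcGgtt hits 16/256; gcd=16; 16÷16/256÷16 = 1/16

P(LlCcGgtt) = 1/16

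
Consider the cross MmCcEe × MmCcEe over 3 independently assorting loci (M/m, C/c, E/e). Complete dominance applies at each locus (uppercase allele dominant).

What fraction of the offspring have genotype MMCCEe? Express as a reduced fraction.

MmCcEe gametes: MCE×1, MCe×1, McE×1, Mce×1, mCE×1, mCe×1, mcE×1, mce×1
MmCcEe gametes: MCE×1, MCe×1, McE×1, Mce×1, mCE×1, mCe×1, mcE×1, mce×1
MmCcEe×MmCcEe grid (8·8=64): MMCCEE=1 MMCCEe=2 MMCCee=1 MMCcEE=2 MMCcEe=4 MMCcee=2 MMccEE=1 MMccEe=2 MMccee=1 MmCCEE=2 MmCCEe=4 MmCCee=2 MmCcEE=4 MmCcEe=8 MmCcee=4 MmccEE=2 MmccEe=4 Mmccee=2 mmCCEE=1 mmCCEe=2 mmCCee=1 mmCcEE=2 mmCcEe=4 mmCcee=2 mmccEE=1 mmccEe=2 mmccee=1
MMCCEe hits 2/64; gcd=2; 2÷2/64÷2 = 1/32

P(MMCCEe) = 1/32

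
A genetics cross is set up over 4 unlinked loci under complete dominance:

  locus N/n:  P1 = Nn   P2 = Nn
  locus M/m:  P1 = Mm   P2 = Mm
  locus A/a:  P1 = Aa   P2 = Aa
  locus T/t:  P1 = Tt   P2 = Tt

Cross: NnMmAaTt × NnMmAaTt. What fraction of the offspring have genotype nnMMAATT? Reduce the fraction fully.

P(nnMMAATT) = 1/256

NnMmAaTt gametes: NMAT×1, NMAt×1, NMaT×1, NMat×1, NmAT×1, NmAt×1, NmaT×1, Nmat×1, nMAT×1, nMAt×1, nMaT×1, nMat×1, nmAT×1, nmAt×1, nmaT×1, nmat×1
NnMmAaTt gametes: NMAT×1, NMAt×1, NMaT×1, NMat×1, NmAT×1, NmAt×1, NmaT×1, Nmat×1, nMAT×1, nMAt×1, nMaT×1, nMat×1, nmAT×1, nmAt×1, nmaT×1, nmat×1
NnMmAaTt×NnMmAaTt grid (16·16=256): NNMMAATT=1 NNMMAATt=2 NNMMAAtt=1 NNMMAaTT=2 NNMMAaTt=4 NNMMAatt=2 NNMMaaTT=1 NNMMaaTt=2 NNMMaatt=1 NNMmAATT=2 NNMmAATt=4 NNMmAAtt=2 NNMmAaTT=4 NNMmAaTt=8 NNMmAatt=4 NNMmaaTT=2 NNMmaaTt=4 NNMmaatt=2 NNmmAATT=1 NNmmAATt=2 NNmmAAtt=1 NNmmAaTT=2 NNmmAaTt=4 NNmmAatt=2 NNmmaaTT=1 NNmmaaTt=2 NNmmaatt=1 NnMMAATT=2 NnMMAATt=4 NnMMAAtt=2 NnMMAaTT=4 NnMMAaTt=8 NnMMAatt=4 NnMMaaTT=2 NnMMaaTt=4 NnMMaatt=2 NnMmAATT=4 NnMmAATt=8 NnMmAAtt=4 NnMmAaTT=8 NnMmAaTt=16 NnMmAatt=8 NnMmaaTT=4 NnMmaaTt=8 NnMmaatt=4 NnmmAATT=2 NnmmAATt=4 NnmmAAtt=2 NnmmAaTT=4 NnmmAaTt=8 NnmmAatt=4 NnmmaaTT=2 NnmmaaTt=4 Nnmmaatt=2 nnMMAATT=1 nnMMAATt=2 nnMMAAtt=1 nnMMAaTT=2 nnMMAaTt=4 nnMMAatt=2 nnMMaaTT=1 nnMMaaTt=2 nnMMaatt=1 nnMmAATT=2 nnMmAATt=4 nnMmAAtt=2 nnMmAaTT=4 nnMmAaTt=8 nnMmAatt=4 nnMmaaTT=2 nnMmaaTt=4 nnMmaatt=2 nnmmAATT=1 nnmmAATt=2 nnmmAAtt=1 nnmmAaTT=2 nnmmAaTt=4 nnmmAatt=2 nnmmaaTT=1 nnmmaaTt=2 nnmmaatt=1
nnMMAATT hits 1/256; gcd=1; 1÷1/256÷1 = 1/256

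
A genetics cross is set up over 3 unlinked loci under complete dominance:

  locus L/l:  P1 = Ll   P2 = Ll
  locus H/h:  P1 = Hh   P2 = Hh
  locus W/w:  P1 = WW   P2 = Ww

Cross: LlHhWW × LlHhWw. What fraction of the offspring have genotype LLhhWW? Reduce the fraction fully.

LlHhWW gametes: LHW×2, LhW×2, lHW×2, lhW×2
LlHhWw gametes: LHW×1, LHw×1, LhW×1, Lhw×1, lHW×1, lHw×1, lhW×1, lhw×1
LlHhWW×LlHhWw grid (8·8=64): LLHHWW=2 LLHHWw=2 LLHhWW=4 LLHhWw=4 LLhhWW=2 LLhhWw=2 LlHHWW=4 LlHHWw=4 LlHhWW=8 LlHhWw=8 LlhhWW=4 LlhhWw=4 llHHWW=2 llHHWw=2 llHhWW=4 llHhWw=4 llhhWW=2 llhhWw=2
LLhhWW hits 2/64; gcd=2; 2÷2/64÷2 = 1/32

P(LLhhWW) = 1/32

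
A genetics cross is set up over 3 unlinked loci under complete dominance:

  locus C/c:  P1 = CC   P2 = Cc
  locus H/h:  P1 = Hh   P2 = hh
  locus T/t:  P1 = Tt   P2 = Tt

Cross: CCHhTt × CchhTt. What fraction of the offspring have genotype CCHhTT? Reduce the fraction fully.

P(CCHhTT) = 1/16

CCHhTt gametes: CHT×2, CHt×2, ChT×2, Cht×2
CchhTt gametes: ChT×2, Cht×2, chT×2, cht×2
CCHhTt×CchhTt grid (8·8=64): CCHhTT=4 CCHhTt=8 CCHhtt=4 CChhTT=4 CChhTt=8 CChhtt=4 CcHhTT=4 CcHhTt=8 CcHhtt=4 CchhTT=4 CchhTt=8 Cchhtt=4
CCHhTT hits 4/64; gcd=4; 4÷4/64÷4 = 1/16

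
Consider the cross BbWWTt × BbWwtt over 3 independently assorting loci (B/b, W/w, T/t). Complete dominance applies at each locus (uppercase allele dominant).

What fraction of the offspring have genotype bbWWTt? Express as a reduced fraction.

BbWWTt gametes: BWT×2, BWt×2, bWT×2, bWt×2
BbWwtt gametes: BWt×2, Bwt×2, bWt×2, bwt×2
BbWWTt×BbWwtt grid (8·8=64): BBWWTt=4 BBWWtt=4 BBWwTt=4 BBWwtt=4 BbWWTt=8 BbWWtt=8 BbWwTt=8 BbWwtt=8 bbWWTt=4 bbWWtt=4 bbWwTt=4 bbWwtt=4
bbWWTt hits 4/64; gcd=4; 4÷4/64÷4 = 1/16

P(bbWWTt) = 1/16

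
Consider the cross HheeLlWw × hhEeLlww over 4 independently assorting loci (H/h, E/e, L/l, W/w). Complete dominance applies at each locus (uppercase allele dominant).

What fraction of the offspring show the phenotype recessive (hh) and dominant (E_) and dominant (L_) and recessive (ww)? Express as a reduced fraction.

HheeLlWw gametes: HeLW×2, HeLw×2, HelW×2, Helw×2, heLW×2, heLw×2, helW×2, helw×2
hhEeLlww gametes: hELw×4, hElw×4, heLw×4, helw×4
HheeLlWw×hhEeLlww grid (16·16=256): HhEeLLWw=8 HhEeLLww=8 HhEeLlWw=16 HhEeLlww=16 HhEellWw=8 HhEellww=8 HheeLLWw=8 HheeLLww=8 HheeLlWw=16 HheeLlww=16 HheellWw=8 Hheellww=8 hhEeLLWw=8 hhEeLLww=8 hhEeLlWw=16 hhEeLlww=16 hhEellWw=8 hhEellww=8 hheeLLWw=8 hheeLLww=8 hheeLlWw=16 hheeLlww=16 hheellWw=8 hheellww=8
hh E_ L_ ww hits 24/256; gcd=8; 24÷8/256÷8 = 3/32

P(hh E_ L_ ww) = 3/32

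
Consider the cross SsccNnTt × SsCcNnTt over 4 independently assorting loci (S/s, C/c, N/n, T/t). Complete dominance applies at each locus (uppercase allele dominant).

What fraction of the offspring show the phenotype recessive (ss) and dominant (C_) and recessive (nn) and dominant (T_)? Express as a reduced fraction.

P(ss C_ nn T_) = 3/128

SsccNnTt gametes: ScNT×2, ScNt×2, ScnT×2, Scnt×2, scNT×2, scNt×2, scnT×2, scnt×2
SsCcNnTt gametes: SCNT×1, SCNt×1, SCnT×1, SCnt×1, ScNT×1, ScNt×1, ScnT×1, Scnt×1, sCNT×1, sCNt×1, sCnT×1, sCnt×1, scNT×1, scNt×1, scnT×1, scnt×1
SsccNnTt×SsCcNnTt grid (16·16=256): SSCcNNTT=2 SSCcNNTt=4 SSCcNNtt=2 SSCcNnTT=4 SSCcNnTt=8 SSCcNntt=4 SSCcnnTT=2 SSCcnnTt=4 SSCcnntt=2 SSccNNTT=2 SSccNNTt=4 SSccNNtt=2 SSccNnTT=4 SSccNnTt=8 SSccNntt=4 SSccnnTT=2 SSccnnTt=4 SSccnntt=2 SsCcNNTT=4 SsCcNNTt=8 SsCcNNtt=4 SsCcNnTT=8 SsCcNnTt=16 SsCcNntt=8 SsCcnnTT=4 SsCcnnTt=8 SsCcnntt=4 SsccNNTT=4 SsccNNTt=8 SsccNNtt=4 SsccNnTT=8 SsccNnTt=16 SsccNntt=8 SsccnnTT=4 SsccnnTt=8 Ssccnntt=4 ssCcNNTT=2 ssCcNNTt=4 ssCcNNtt=2 ssCcNnTT=4 ssCcNnTt=8 ssCcNntt=4 ssCcnnTT=2 ssCcnnTt=4 ssCcnntt=2 ssccNNTT=2 ssccNNTt=4 ssccNNtt=2 ssccNnTT=4 ssccNnTt=8 ssccNntt=4 ssccnnTT=2 ssccnnTt=4 ssccnntt=2
ss C_ nn T_ hits 6/256; gcd=2; 6÷2/256÷2 = 3/128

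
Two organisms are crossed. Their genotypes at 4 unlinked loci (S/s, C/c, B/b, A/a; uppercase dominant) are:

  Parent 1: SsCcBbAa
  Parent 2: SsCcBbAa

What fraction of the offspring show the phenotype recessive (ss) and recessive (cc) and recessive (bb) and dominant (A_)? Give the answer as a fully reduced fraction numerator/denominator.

SsCcBbAa gametes: SCBA×1, SCBa×1, SCbA×1, SCba×1, ScBA×1, ScBa×1, ScbA×1, Scba×1, sCBA×1, sCBa×1, sCbA×1, sCba×1, scBA×1, scBa×1, scbA×1, scba×1
SsCcBbAa gametes: SCBA×1, SCBa×1, SCbA×1, SCba×1, ScBA×1, ScBa×1, ScbA×1, Scba×1, sCBA×1, sCBa×1, sCbA×1, sCba×1, scBA×1, scBa×1, scbA×1, scba×1
SsCcBbAa×SsCcBbAa grid (16·16=256): SSCCBBAA=1 SSCCBBAa=2 SSCCBBaa=1 SSCCBbAA=2 SSCCBbAa=4 SSCCBbaa=2 SSCCbbAA=1 SSCCbbAa=2 SSCCbbaa=1 SSCcBBAA=2 SSCcBBAa=4 SSCcBBaa=2 SSCcBbAA=4 SSCcBbAa=8 SSCcBbaa=4 SSCcbbAA=2 SSCcbbAa=4 SSCcbbaa=2 SSccBBAA=1 SSccBBAa=2 SSccBBaa=1 SSccBbAA=2 SSccBbAa=4 SSccBbaa=2 SSccbbAA=1 SSccbbAa=2 SSccbbaa=1 SsCCBBAA=2 SsCCBBAa=4 SsCCBBaa=2 SsCCBbAA=4 SsCCBbAa=8 SsCCBbaa=4 SsCCbbAA=2 SsCCbbAa=4 SsCCbbaa=2 SsCcBBAA=4 SsCcBBAa=8 SsCcBBaa=4 SsCcBbAA=8 SsCcBbAa=16 SsCcBbaa=8 SsCcbbAA=4 SsCcbbAa=8 SsCcbbaa=4 SsccBBAA=2 SsccBBAa=4 SsccBBaa=2 SsccBbAA=4 SsccBbAa=8 SsccBbaa=4 SsccbbAA=2 SsccbbAa=4 Ssccbbaa=2 ssCCBBAA=1 ssCCBBAa=2 ssCCBBaa=1 ssCCBbAA=2 ssCCBbAa=4 ssCCBbaa=2 ssCCbbAA=1 ssCCbbAa=2 ssCCbbaa=1 ssCcBBAA=2 ssCcBBAa=4 ssCcBBaa=2 ssCcBbAA=4 ssCcBbAa=8 ssCcBbaa=4 ssCcbbAA=2 ssCcbbAa=4 ssCcbbaa=2 ssccBBAA=1 ssccBBAa=2 ssccBBaa=1 ssccBbAA=2 ssccBbAa=4 ssccBbaa=2 ssccbbAA=1 ssccbbAa=2 ssccbbaa=1
ss cc bb A_ hits 3/256; gcd=1; 3÷1/256÷1 = 3/256

P(ss cc bb A_) = 3/256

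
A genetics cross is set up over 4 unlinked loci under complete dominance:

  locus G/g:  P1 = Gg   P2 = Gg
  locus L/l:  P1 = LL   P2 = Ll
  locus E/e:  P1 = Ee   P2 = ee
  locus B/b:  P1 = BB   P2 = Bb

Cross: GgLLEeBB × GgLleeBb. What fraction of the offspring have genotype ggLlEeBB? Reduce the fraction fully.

GgLLEeBB gametes: GLEB×4, GLeB×4, gLEB×4, gLeB×4
GgLleeBb gametes: GLeB×2, GLeb×2, GleB×2, Gleb×2, gLeB×2, gLeb×2, gleB×2, gleb×2
GgLLEeBB×GgLleeBb grid (16·16=256): GGLLEeBB=8 GGLLEeBb=8 GGLLeeBB=8 GGLLeeBb=8 GGLlEeBB=8 GGLlEeBb=8 GGLleeBB=8 GGLleeBb=8 GgLLEeBB=16 GgLLEeBb=16 GgLLeeBB=16 GgLLeeBb=16 GgLlEeBB=16 GgLlEeBb=16 GgLleeBB=16 GgLleeBb=16 ggLLEeBB=8 ggLLEeBb=8 ggLLeeBB=8 ggLLeeBb=8 ggLlEeBB=8 ggLlEeBb=8 ggLleeBB=8 ggLleeBb=8
ggLlEeBB hits 8/256; gcd=8; 8÷8/256÷8 = 1/32

P(ggLlEeBB) = 1/32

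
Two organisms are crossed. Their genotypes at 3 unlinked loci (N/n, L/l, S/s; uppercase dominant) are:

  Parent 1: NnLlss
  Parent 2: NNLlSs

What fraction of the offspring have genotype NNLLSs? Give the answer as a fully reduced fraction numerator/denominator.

P(NNLLSs) = 1/16

NnLlss gametes: NLs×2, Nls×2, nLs×2, nls×2
NNLlSs gametes: NLS×2, NLs×2, NlS×2, Nls×2
NnLlss×NNLlSs grid (8·8=64): NNLLSs=4 NNLLss=4 NNLlSs=8 NNLlss=8 NNllSs=4 NNllss=4 NnLLSs=4 NnLLss=4 NnLlSs=8 NnLlss=8 NnllSs=4 Nnllss=4
NNLLSs hits 4/64; gcd=4; 4÷4/64÷4 = 1/16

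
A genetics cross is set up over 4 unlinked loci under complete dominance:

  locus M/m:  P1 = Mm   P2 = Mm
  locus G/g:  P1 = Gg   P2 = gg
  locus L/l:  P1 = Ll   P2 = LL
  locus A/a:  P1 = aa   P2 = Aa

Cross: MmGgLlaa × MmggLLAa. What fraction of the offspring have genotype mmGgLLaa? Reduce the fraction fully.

MmGgLlaa gametes: MGLa×2, MGla×2, MgLa×2, Mgla×2, mGLa×2, mGla×2, mgLa×2, mgla×2
MmggLLAa gametes: MgLA×4, MgLa×4, mgLA×4, mgLa×4
MmGgLlaa×MmggLLAa grid (16·16=256): MMGgLLAa=8 MMGgLLaa=8 MMGgLlAa=8 MMGgLlaa=8 MMggLLAa=8 MMggLLaa=8 MMggLlAa=8 MMggLlaa=8 MmGgLLAa=16 MmGgLLaa=16 MmGgLlAa=16 MmGgLlaa=16 MmggLLAa=16 MmggLLaa=16 MmggLlAa=16 MmggLlaa=16 mmGgLLAa=8 mmGgLLaa=8 mmGgLlAa=8 mmGgLlaa=8 mmggLLAa=8 mmggLLaa=8 mmggLlAa=8 mmggLlaa=8
mmGgLLaa hits 8/256; gcd=8; 8÷8/256÷8 = 1/32

P(mmGgLLaa) = 1/32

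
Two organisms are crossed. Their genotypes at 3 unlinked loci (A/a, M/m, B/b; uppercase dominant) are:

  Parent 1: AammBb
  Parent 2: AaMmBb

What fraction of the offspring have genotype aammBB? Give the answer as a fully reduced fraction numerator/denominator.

P(aammBB) = 1/32

AammBb gametes: AmB×2, Amb×2, amB×2, amb×2
AaMmBb gametes: AMB×1, AMb×1, AmB×1, Amb×1, aMB×1, aMb×1, amB×1, amb×1
AammBb×AaMmBb grid (8·8=64): AAMmBB=2 AAMmBb=4 AAMmbb=2 AAmmBB=2 AAmmBb=4 AAmmbb=2 AaMmBB=4 AaMmBb=8 AaMmbb=4 AammBB=4 AammBb=8 Aammbb=4 aaMmBB=2 aaMmBb=4 aaMmbb=2 aammBB=2 aammBb=4 aammbb=2
aammBB hits 2/64; gcd=2; 2÷2/64÷2 = 1/32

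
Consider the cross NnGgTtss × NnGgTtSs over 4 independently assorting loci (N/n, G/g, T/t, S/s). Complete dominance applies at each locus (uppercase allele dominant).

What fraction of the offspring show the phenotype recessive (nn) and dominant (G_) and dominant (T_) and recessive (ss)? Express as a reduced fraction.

P(nn G_ T_ ss) = 9/128

NnGgTtss gametes: NGTs×2, NGts×2, NgTs×2, Ngts×2, nGTs×2, nGts×2, ngTs×2, ngts×2
NnGgTtSs gametes: NGTS×1, NGTs×1, NGtS×1, NGts×1, NgTS×1, NgTs×1, NgtS×1, Ngts×1, nGTS×1, nGTs×1, nGtS×1, nGts×1, ngTS×1, ngTs×1, ngtS×1, ngts×1
NnGgTtss×NnGgTtSs grid (16·16=256): NNGGTTSs=2 NNGGTTss=2 NNGGTtSs=4 NNGGTtss=4 NNGGttSs=2 NNGGttss=2 NNGgTTSs=4 NNGgTTss=4 NNGgTtSs=8 NNGgTtss=8 NNGgttSs=4 NNGgttss=4 NNggTTSs=2 NNggTTss=2 NNggTtSs=4 NNggTtss=4 NNggttSs=2 NNggttss=2 NnGGTTSs=4 NnGGTTss=4 NnGGTtSs=8 NnGGTtss=8 NnGGttSs=4 NnGGttss=4 NnGgTTSs=8 NnGgTTss=8 NnGgTtSs=16 NnGgTtss=16 NnGgttSs=8 NnGgttss=8 NnggTTSs=4 NnggTTss=4 NnggTtSs=8 NnggTtss=8 NnggttSs=4 Nnggttss=4 nnGGTTSs=2 nnGGTTss=2 nnGGTtSs=4 nnGGTtss=4 nnGGttSs=2 nnGGttss=2 nnGgTTSs=4 nnGgTTss=4 nnGgTtSs=8 nnGgTtss=8 nnGgttSs=4 nnGgttss=4 nnggTTSs=2 nnggTTss=2 nnggTtSs=4 nnggTtss=4 nnggttSs=2 nnggttss=2
nn G_ T_ ss hits 18/256; gcd=2; 18÷2/256÷2 = 9/128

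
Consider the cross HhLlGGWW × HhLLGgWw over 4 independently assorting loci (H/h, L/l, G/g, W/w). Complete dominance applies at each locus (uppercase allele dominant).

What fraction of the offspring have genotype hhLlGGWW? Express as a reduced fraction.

P(hhLlGGWW) = 1/32

HhLlGGWW gametes: HLGW×4, HlGW×4, hLGW×4, hlGW×4
HhLLGgWw gametes: HLGW×2, HLGw×2, HLgW×2, HLgw×2, hLGW×2, hLGw×2, hLgW×2, hLgw×2
HhLlGGWW×HhLLGgWw grid (16·16=256): HHLLGGWW=8 HHLLGGWw=8 HHLLGgWW=8 HHLLGgWw=8 HHLlGGWW=8 HHLlGGWw=8 HHLlGgWW=8 HHLlGgWw=8 HhLLGGWW=16 HhLLGGWw=16 HhLLGgWW=16 HhLLGgWw=16 HhLlGGWW=16 HhLlGGWw=16 HhLlGgWW=16 HhLlGgWw=16 hhLLGGWW=8 hhLLGGWw=8 hhLLGgWW=8 hhLLGgWw=8 hhLlGGWW=8 hhLlGGWw=8 hhLlGgWW=8 hhLlGgWw=8
hhLlGGWW hits 8/256; gcd=8; 8÷8/256÷8 = 1/32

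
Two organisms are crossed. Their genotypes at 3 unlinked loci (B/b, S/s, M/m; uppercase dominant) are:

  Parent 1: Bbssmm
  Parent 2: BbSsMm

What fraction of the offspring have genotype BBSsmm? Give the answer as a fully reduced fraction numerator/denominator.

Bbssmm gametes: Bsm×4, bsm×4
BbSsMm gametes: BSM×1, BSm×1, BsM×1, Bsm×1, bSM×1, bSm×1, bsM×1, bsm×1
Bbssmm×BbSsMm grid (8·8=64): BBSsMm=4 BBSsmm=4 BBssMm=4 BBssmm=4 BbSsMm=8 BbSsmm=8 BbssMm=8 Bbssmm=8 bbSsMm=4 bbSsmm=4 bbssMm=4 bbssmm=4
BBSsmm hits 4/64; gcd=4; 4÷4/64÷4 = 1/16

P(BBSsmm) = 1/16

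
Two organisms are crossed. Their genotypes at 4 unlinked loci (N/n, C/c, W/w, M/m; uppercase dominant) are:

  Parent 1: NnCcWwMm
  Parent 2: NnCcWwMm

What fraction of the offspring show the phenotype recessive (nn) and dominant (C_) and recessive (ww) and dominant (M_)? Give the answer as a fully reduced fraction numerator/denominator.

NnCcWwMm gametes: NCWM×1, NCWm×1, NCwM×1, NCwm×1, NcWM×1, NcWm×1, NcwM×1, Ncwm×1, nCWM×1, nCWm×1, nCwM×1, nCwm×1, ncWM×1, ncWm×1, ncwM×1, ncwm×1
NnCcWwMm gametes: NCWM×1, NCWm×1, NCwM×1, NCwm×1, NcWM×1, NcWm×1, NcwM×1, Ncwm×1, nCWM×1, nCWm×1, nCwM×1, nCwm×1, ncWM×1, ncWm×1, ncwM×1, ncwm×1
NnCcWwMm×NnCcWwMm grid (16·16=256): NNCCWWMM=1 NNCCWWMm=2 NNCCWWmm=1 NNCCWwMM=2 NNCCWwMm=4 NNCCWwmm=2 NNCCwwMM=1 NNCCwwMm=2 NNCCwwmm=1 NNCcWWMM=2 NNCcWWMm=4 NNCcWWmm=2 NNCcWwMM=4 NNCcWwMm=8 NNCcWwmm=4 NNCcwwMM=2 NNCcwwMm=4 NNCcwwmm=2 NNccWWMM=1 NNccWWMm=2 NNccWWmm=1 NNccWwMM=2 NNccWwMm=4 NNccWwmm=2 NNccwwMM=1 NNccwwMm=2 NNccwwmm=1 NnCCWWMM=2 NnCCWWMm=4 NnCCWWmm=2 NnCCWwMM=4 NnCCWwMm=8 NnCCWwmm=4 NnCCwwMM=2 NnCCwwMm=4 NnCCwwmm=2 NnCcWWMM=4 NnCcWWMm=8 NnCcWWmm=4 NnCcWwMM=8 NnCcWwMm=16 NnCcWwmm=8 NnCcwwMM=4 NnCcwwMm=8 NnCcwwmm=4 NnccWWMM=2 NnccWWMm=4 NnccWWmm=2 NnccWwMM=4 NnccWwMm=8 NnccWwmm=4 NnccwwMM=2 NnccwwMm=4 Nnccwwmm=2 nnCCWWMM=1 nnCCWWMm=2 nnCCWWmm=1 nnCCWwMM=2 nnCCWwMm=4 nnCCWwmm=2 nnCCwwMM=1 nnCCwwMm=2 nnCCwwmm=1 nnCcWWMM=2 nnCcWWMm=4 nnCcWWmm=2 nnCcWwMM=4 nnCcWwMm=8 nnCcWwmm=4 nnCcwwMM=2 nnCcwwMm=4 nnCcwwmm=2 nnccWWMM=1 nnccWWMm=2 nnccWWmm=1 nnccWwMM=2 nnccWwMm=4 nnccWwmm=2 nnccwwMM=1 nnccwwMm=2 nnccwwmm=1
nn C_ ww M_ hits 9/256; gcd=1; 9÷1/256÷1 = 9/256

P(nn C_ ww M_) = 9/256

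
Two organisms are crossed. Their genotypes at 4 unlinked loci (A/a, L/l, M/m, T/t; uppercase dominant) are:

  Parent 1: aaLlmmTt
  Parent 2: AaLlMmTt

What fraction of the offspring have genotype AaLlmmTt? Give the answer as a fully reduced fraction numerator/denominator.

P(AaLlmmTt) = 1/16

aaLlmmTt gametes: aLmT×4, aLmt×4, almT×4, almt×4
AaLlMmTt gametes: ALMT×1, ALMt×1, ALmT×1, ALmt×1, AlMT×1, AlMt×1, AlmT×1, Almt×1, aLMT×1, aLMt×1, aLmT×1, aLmt×1, alMT×1, alMt×1, almT×1, almt×1
aaLlmmTt×AaLlMmTt grid (16·16=256): AaLLMmTT=4 AaLLMmTt=8 AaLLMmtt=4 AaLLmmTT=4 AaLLmmTt=8 AaLLmmtt=4 AaLlMmTT=8 AaLlMmTt=16 AaLlMmtt=8 AaLlmmTT=8 AaLlmmTt=16 AaLlmmtt=8 AallMmTT=4 AallMmTt=8 AallMmtt=4 AallmmTT=4 AallmmTt=8 Aallmmtt=4 aaLLMmTT=4 aaLLMmTt=8 aaLLMmtt=4 aaLLmmTT=4 aaLLmmTt=8 aaLLmmtt=4 aaLlMmTT=8 aaLlMmTt=16 aaLlMmtt=8 aaLlmmTT=8 aaLlmmTt=16 aaLlmmtt=8 aallMmTT=4 aallMmTt=8 aallMmtt=4 aallmmTT=4 aallmmTt=8 aallmmtt=4
AaLlmmTt hits 16/256; gcd=16; 16÷16/256÷16 = 1/16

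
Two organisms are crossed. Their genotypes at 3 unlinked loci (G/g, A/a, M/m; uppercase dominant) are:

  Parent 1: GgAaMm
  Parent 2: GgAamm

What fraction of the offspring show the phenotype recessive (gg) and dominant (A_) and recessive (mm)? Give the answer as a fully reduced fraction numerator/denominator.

GgAaMm gametes: GAM×1, GAm×1, GaM×1, Gam×1, gAM×1, gAm×1, gaM×1, gam×1
GgAamm gametes: GAm×2, Gam×2, gAm×2, gam×2
GgAaMm×GgAamm grid (8·8=64): GGAAMm=2 GGAAmm=2 GGAaMm=4 GGAamm=4 GGaaMm=2 GGaamm=2 GgAAMm=4 GgAAmm=4 GgAaMm=8 GgAamm=8 GgaaMm=4 Ggaamm=4 ggAAMm=2 ggAAmm=2 ggAaMm=4 ggAamm=4 ggaaMm=2 ggaamm=2
gg A_ mm hits 6/64; gcd=2; 6÷2/64÷2 = 3/32

P(gg A_ mm) = 3/32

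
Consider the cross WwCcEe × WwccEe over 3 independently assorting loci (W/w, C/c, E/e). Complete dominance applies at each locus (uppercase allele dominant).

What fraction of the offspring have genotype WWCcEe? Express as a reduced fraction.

P(WWCcEe) = 1/16

WwCcEe gametes: WCE×1, WCe×1, WcE×1, Wce×1, wCE×1, wCe×1, wcE×1, wce×1
WwccEe gametes: WcE×2, Wce×2, wcE×2, wce×2
WwCcEe×WwccEe grid (8·8=64): WWCcEE=2 WWCcEe=4 WWCcee=2 WWccEE=2 WWccEe=4 WWccee=2 WwCcEE=4 WwCcEe=8 WwCcee=4 WwccEE=4 WwccEe=8 Wwccee=4 wwCcEE=2 wwCcEe=4 wwCcee=2 wwccEE=2 wwccEe=4 wwccee=2
WWCcEe hits 4/64; gcd=4; 4÷4/64÷4 = 1/16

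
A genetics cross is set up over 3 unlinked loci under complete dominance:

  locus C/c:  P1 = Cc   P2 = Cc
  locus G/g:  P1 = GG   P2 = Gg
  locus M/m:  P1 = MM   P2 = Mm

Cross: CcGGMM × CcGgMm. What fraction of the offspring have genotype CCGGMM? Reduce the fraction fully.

CcGGMM gametes: CGM×4, cGM×4
CcGgMm gametes: CGM×1, CGm×1, CgM×1, Cgm×1, cGM×1, cGm×1, cgM×1, cgm×1
CcGGMM×CcGgMm grid (8·8=64): CCGGMM=4 CCGGMm=4 CCGgMM=4 CCGgMm=4 CcGGMM=8 CcGGMm=8 CcGgMM=8 CcGgMm=8 ccGGMM=4 ccGGMm=4 ccGgMM=4 ccGgMm=4
CCGGMM hits 4/64; gcd=4; 4÷4/64÷4 = 1/16

P(CCGGMM) = 1/16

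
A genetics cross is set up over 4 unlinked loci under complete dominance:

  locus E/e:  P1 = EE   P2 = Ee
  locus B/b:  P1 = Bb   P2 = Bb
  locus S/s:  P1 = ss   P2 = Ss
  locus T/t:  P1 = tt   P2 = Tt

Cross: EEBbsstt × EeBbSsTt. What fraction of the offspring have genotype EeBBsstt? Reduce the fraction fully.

P(EeBBsstt) = 1/32

EEBbsstt gametes: EBst×8, Ebst×8
EeBbSsTt gametes: EBST×1, EBSt×1, EBsT×1, EBst×1, EbST×1, EbSt×1, EbsT×1, Ebst×1, eBST×1, eBSt×1, eBsT×1, eBst×1, ebST×1, ebSt×1, ebsT×1, ebst×1
EEBbsstt×EeBbSsTt grid (16·16=256): EEBBSsTt=8 EEBBSstt=8 EEBBssTt=8 EEBBsstt=8 EEBbSsTt=16 EEBbSstt=16 EEBbssTt=16 EEBbsstt=16 EEbbSsTt=8 EEbbSstt=8 EEbbssTt=8 EEbbsstt=8 EeBBSsTt=8 EeBBSstt=8 EeBBssTt=8 EeBBsstt=8 EeBbSsTt=16 EeBbSstt=16 EeBbssTt=16 EeBbsstt=16 EebbSsTt=8 EebbSstt=8 EebbssTt=8 Eebbsstt=8
EeBBsstt hits 8/256; gcd=8; 8÷8/256÷8 = 1/32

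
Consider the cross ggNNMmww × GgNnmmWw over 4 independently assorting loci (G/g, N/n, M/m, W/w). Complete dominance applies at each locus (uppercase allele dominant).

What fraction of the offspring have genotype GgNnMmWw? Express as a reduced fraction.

ggNNMmww gametes: gNMw×8, gNmw×8
GgNnmmWw gametes: GNmW×2, GNmw×2, GnmW×2, Gnmw×2, gNmW×2, gNmw×2, gnmW×2, gnmw×2
ggNNMmww×GgNnmmWw grid (16·16=256): GgNNMmWw=16 GgNNMmww=16 GgNNmmWw=16 GgNNmmww=16 GgNnMmWw=16 GgNnMmww=16 GgNnmmWw=16 GgNnmmww=16 ggNNMmWw=16 ggNNMmww=16 ggNNmmWw=16 ggNNmmww=16 ggNnMmWw=16 ggNnMmww=16 ggNnmmWw=16 ggNnmmww=16
GgNnMmWw hits 16/256; gcd=16; 16÷16/256÷16 = 1/16

P(GgNnMmWw) = 1/16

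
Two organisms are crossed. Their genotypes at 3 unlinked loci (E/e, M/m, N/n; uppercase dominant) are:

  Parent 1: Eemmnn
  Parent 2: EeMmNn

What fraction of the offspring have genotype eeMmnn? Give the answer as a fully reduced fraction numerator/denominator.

Eemmnn gametes: Emn×4, emn×4
EeMmNn gametes: EMN×1, EMn×1, EmN×1, Emn×1, eMN×1, eMn×1, emN×1, emn×1
Eemmnn×EeMmNn grid (8·8=64): EEMmNn=4 EEMmnn=4 EEmmNn=4 EEmmnn=4 EeMmNn=8 EeMmnn=8 EemmNn=8 Eemmnn=8 eeMmNn=4 eeMmnn=4 eemmNn=4 eemmnn=4
eeMmnn hits 4/64; gcd=4; 4÷4/64÷4 = 1/16

P(eeMmnn) = 1/16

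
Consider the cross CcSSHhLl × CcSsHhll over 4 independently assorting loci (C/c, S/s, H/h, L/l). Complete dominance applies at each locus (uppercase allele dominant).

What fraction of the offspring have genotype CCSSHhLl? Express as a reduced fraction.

P(CCSSHhLl) = 1/32

CcSSHhLl gametes: CSHL×2, CSHl×2, CShL×2, CShl×2, cSHL×2, cSHl×2, cShL×2, cShl×2
CcSsHhll gametes: CSHl×2, CShl×2, CsHl×2, Cshl×2, cSHl×2, cShl×2, csHl×2, cshl×2
CcSSHhLl×CcSsHhll grid (16·16=256): CCSSHHLl=4 CCSSHHll=4 CCSSHhLl=8 CCSSHhll=8 CCSShhLl=4 CCSShhll=4 CCSsHHLl=4 CCSsHHll=4 CCSsHhLl=8 CCSsHhll=8 CCSshhLl=4 CCSshhll=4 CcSSHHLl=8 CcSSHHll=8 CcSSHhLl=16 CcSSHhll=16 CcSShhLl=8 CcSShhll=8 CcSsHHLl=8 CcSsHHll=8 CcSsHhLl=16 CcSsHhll=16 CcSshhLl=8 CcSshhll=8 ccSSHHLl=4 ccSSHHll=4 ccSSHhLl=8 ccSSHhll=8 ccSShhLl=4 ccSShhll=4 ccSsHHLl=4 ccSsHHll=4 ccSsHhLl=8 ccSsHhll=8 ccSshhLl=4 ccSshhll=4
CCSSHhLl hits 8/256; gcd=8; 8÷8/256÷8 = 1/32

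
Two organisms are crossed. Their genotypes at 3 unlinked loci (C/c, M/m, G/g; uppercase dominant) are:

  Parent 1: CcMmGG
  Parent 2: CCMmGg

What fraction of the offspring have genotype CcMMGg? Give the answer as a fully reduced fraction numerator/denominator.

P(CcMMGg) = 1/16

CcMmGG gametes: CMG×2, CmG×2, cMG×2, cmG×2
CCMmGg gametes: CMG×2, CMg×2, CmG×2, Cmg×2
CcMmGG×CCMmGg grid (8·8=64): CCMMGG=4 CCMMGg=4 CCMmGG=8 CCMmGg=8 CCmmGG=4 CCmmGg=4 CcMMGG=4 CcMMGg=4 CcMmGG=8 CcMmGg=8 CcmmGG=4 CcmmGg=4
CcMMGg hits 4/64; gcd=4; 4÷4/64÷4 = 1/16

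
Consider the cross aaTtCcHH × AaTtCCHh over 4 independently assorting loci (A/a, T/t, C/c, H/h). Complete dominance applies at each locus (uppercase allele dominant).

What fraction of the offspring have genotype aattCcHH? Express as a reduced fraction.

aaTtCcHH gametes: aTCH×4, aTcH×4, atCH×4, atcH×4
AaTtCCHh gametes: ATCH×2, ATCh×2, AtCH×2, AtCh×2, aTCH×2, aTCh×2, atCH×2, atCh×2
aaTtCcHH×AaTtCCHh grid (16·16=256): AaTTCCHH=8 AaTTCCHh=8 AaTTCcHH=8 AaTTCcHh=8 AaTtCCHH=16 AaTtCCHh=16 AaTtCcHH=16 AaTtCcHh=16 AattCCHH=8 AattCCHh=8 AattCcHH=8 AattCcHh=8 aaTTCCHH=8 aaTTCCHh=8 aaTTCcHH=8 aaTTCcHh=8 aaTtCCHH=16 aaTtCCHh=16 aaTtCcHH=16 aaTtCcHh=16 aattCCHH=8 aattCCHh=8 aattCcHH=8 aattCcHh=8
aattCcHH hits 8/256; gcd=8; 8÷8/256÷8 = 1/32

P(aattCcHH) = 1/32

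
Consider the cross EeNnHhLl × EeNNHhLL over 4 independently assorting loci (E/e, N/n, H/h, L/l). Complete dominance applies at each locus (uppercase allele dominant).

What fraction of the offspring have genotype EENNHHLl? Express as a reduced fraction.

EeNnHhLl gametes: ENHL×1, ENHl×1, ENhL×1, ENhl×1, EnHL×1, EnHl×1, EnhL×1, Enhl×1, eNHL×1, eNHl×1, eNhL×1, eNhl×1, enHL×1, enHl×1, enhL×1, enhl×1
EeNNHhLL gametes: ENHL×4, ENhL×4, eNHL×4, eNhL×4
EeNnHhLl×EeNNHhLL grid (16·16=256): EENNHHLL=4 EENNHHLl=4 EENNHhLL=8 EENNHhLl=8 EENNhhLL=4 EENNhhLl=4 EENnHHLL=4 EENnHHLl=4 EENnHhLL=8 EENnHhLl=8 EENnhhLL=4 EENnhhLl=4 EeNNHHLL=8 EeNNHHLl=8 EeNNHhLL=16 EeNNHhLl=16 EeNNhhLL=8 EeNNhhLl=8 EeNnHHLL=8 EeNnHHLl=8 EeNnHhLL=16 EeNnHhLl=16 EeNnhhLL=8 EeNnhhLl=8 eeNNHHLL=4 eeNNHHLl=4 eeNNHhLL=8 eeNNHhLl=8 eeNNhhLL=4 eeNNhhLl=4 eeNnHHLL=4 eeNnHHLl=4 eeNnHhLL=8 eeNnHhLl=8 eeNnhhLL=4 eeNnhhLl=4
EENNHHLl hits 4/256; gcd=4; 4÷4/256÷4 = 1/64

P(EENNHHLl) = 1/64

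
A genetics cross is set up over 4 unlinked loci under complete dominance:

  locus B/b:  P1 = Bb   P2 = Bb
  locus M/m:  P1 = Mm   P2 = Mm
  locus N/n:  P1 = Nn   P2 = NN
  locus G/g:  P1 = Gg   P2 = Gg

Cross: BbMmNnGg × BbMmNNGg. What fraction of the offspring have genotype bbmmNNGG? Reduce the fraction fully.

P(bbmmNNGG) = 1/128

BbMmNnGg gametes: BMNG×1, BMNg×1, BMnG×1, BMng×1, BmNG×1, BmNg×1, BmnG×1, Bmng×1, bMNG×1, bMNg×1, bMnG×1, bMng×1, bmNG×1, bmNg×1, bmnG×1, bmng×1
BbMmNNGg gametes: BMNG×2, BMNg×2, BmNG×2, BmNg×2, bMNG×2, bMNg×2, bmNG×2, bmNg×2
BbMmNnGg×BbMmNNGg grid (16·16=256): BBMMNNGG=2 BBMMNNGg=4 BBMMNNgg=2 BBMMNnGG=2 BBMMNnGg=4 BBMMNngg=2 BBMmNNGG=4 BBMmNNGg=8 BBMmNNgg=4 BBMmNnGG=4 BBMmNnGg=8 BBMmNngg=4 BBmmNNGG=2 BBmmNNGg=4 BBmmNNgg=2 BBmmNnGG=2 BBmmNnGg=4 BBmmNngg=2 BbMMNNGG=4 BbMMNNGg=8 BbMMNNgg=4 BbMMNnGG=4 BbMMNnGg=8 BbMMNngg=4 BbMmNNGG=8 BbMmNNGg=16 BbMmNNgg=8 BbMmNnGG=8 BbMmNnGg=16 BbMmNngg=8 BbmmNNGG=4 BbmmNNGg=8 BbmmNNgg=4 BbmmNnGG=4 BbmmNnGg=8 BbmmNngg=4 bbMMNNGG=2 bbMMNNGg=4 bbMMNNgg=2 bbMMNnGG=2 bbMMNnGg=4 bbMMNngg=2 bbMmNNGG=4 bbMmNNGg=8 bbMmNNgg=4 bbMmNnGG=4 bbMmNnGg=8 bbMmNngg=4 bbmmNNGG=2 bbmmNNGg=4 bbmmNNgg=2 bbmmNnGG=2 bbmmNnGg=4 bbmmNngg=2
bbmmNNGG hits 2/256; gcd=2; 2÷2/256÷2 = 1/128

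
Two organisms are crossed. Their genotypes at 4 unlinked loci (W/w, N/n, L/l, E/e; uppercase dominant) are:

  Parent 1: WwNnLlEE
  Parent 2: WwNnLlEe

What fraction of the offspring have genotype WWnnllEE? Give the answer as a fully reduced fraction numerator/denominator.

P(WWnnllEE) = 1/128

WwNnLlEE gametes: WNLE×2, WNlE×2, WnLE×2, WnlE×2, wNLE×2, wNlE×2, wnLE×2, wnlE×2
WwNnLlEe gametes: WNLE×1, WNLe×1, WNlE×1, WNle×1, WnLE×1, WnLe×1, WnlE×1, Wnle×1, wNLE×1, wNLe×1, wNlE×1, wNle×1, wnLE×1, wnLe×1, wnlE×1, wnle×1
WwNnLlEE×WwNnLlEe grid (16·16=256): WWNNLLEE=2 WWNNLLEe=2 WWNNLlEE=4 WWNNLlEe=4 WWNNllEE=2 WWNNllEe=2 WWNnLLEE=4 WWNnLLEe=4 WWNnLlEE=8 WWNnLlEe=8 WWNnllEE=4 WWNnllEe=4 WWnnLLEE=2 WWnnLLEe=2 WWnnLlEE=4 WWnnLlEe=4 WWnnllEE=2 WWnnllEe=2 WwNNLLEE=4 WwNNLLEe=4 WwNNLlEE=8 WwNNLlEe=8 WwNNllEE=4 WwNNllEe=4 WwNnLLEE=8 WwNnLLEe=8 WwNnLlEE=16 WwNnLlEe=16 WwNnllEE=8 WwNnllEe=8 WwnnLLEE=4 WwnnLLEe=4 WwnnLlEE=8 WwnnLlEe=8 WwnnllEE=4 WwnnllEe=4 wwNNLLEE=2 wwNNLLEe=2 wwNNLlEE=4 wwNNLlEe=4 wwNNllEE=2 wwNNllEe=2 wwNnLLEE=4 wwNnLLEe=4 wwNnLlEE=8 wwNnLlEe=8 wwNnllEE=4 wwNnllEe=4 wwnnLLEE=2 wwnnLLEe=2 wwnnLlEE=4 wwnnLlEe=4 wwnnllEE=2 wwnnllEe=2
WWnnllEE hits 2/256; gcd=2; 2÷2/256÷2 = 1/128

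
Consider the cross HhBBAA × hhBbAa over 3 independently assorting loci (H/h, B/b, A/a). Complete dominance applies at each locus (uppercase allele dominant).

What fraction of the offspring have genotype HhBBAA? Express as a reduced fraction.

HhBBAA gametes: HBA×4, hBA×4
hhBbAa gametes: hBA×2, hBa×2, hbA×2, hba×2
HhBBAA×hhBbAa grid (8·8=64): HhBBAA=8 HhBBAa=8 HhBbAA=8 HhBbAa=8 hhBBAA=8 hhBBAa=8 hhBbAA=8 hhBbAa=8
HhBBAA hits 8/64; gcd=8; 8÷8/64÷8 = 1/8

P(HhBBAA) = 1/8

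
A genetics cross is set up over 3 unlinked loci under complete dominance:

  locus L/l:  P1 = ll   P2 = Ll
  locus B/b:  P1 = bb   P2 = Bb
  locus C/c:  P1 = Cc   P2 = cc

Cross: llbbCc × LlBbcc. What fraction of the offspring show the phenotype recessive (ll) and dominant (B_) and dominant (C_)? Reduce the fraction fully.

P(ll B_ C_) = 1/8

llbbCc gametes: lbC×4, lbc×4
LlBbcc gametes: LBc×2, Lbc×2, lBc×2, lbc×2
llbbCc×LlBbcc grid (8·8=64): LlBbCc=8 LlBbcc=8 LlbbCc=8 Llbbcc=8 llBbCc=8 llBbcc=8 llbbCc=8 llbbcc=8
ll B_ C_ hits 8/64; gcd=8; 8÷8/64÷8 = 1/8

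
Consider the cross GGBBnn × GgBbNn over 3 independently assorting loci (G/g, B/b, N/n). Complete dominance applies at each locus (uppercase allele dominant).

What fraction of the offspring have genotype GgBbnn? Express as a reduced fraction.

P(GgBbnn) = 1/8

GGBBnn gametes: GBn×8
GgBbNn gametes: GBN×1, GBn×1, GbN×1, Gbn×1, gBN×1, gBn×1, gbN×1, gbn×1
GGBBnn×GgBbNn grid (8·8=64): GGBBNn=8 GGBBnn=8 GGBbNn=8 GGBbnn=8 GgBBNn=8 GgBBnn=8 GgBbNn=8 GgBbnn=8
GgBbnn hits 8/64; gcd=8; 8÷8/64÷8 = 1/8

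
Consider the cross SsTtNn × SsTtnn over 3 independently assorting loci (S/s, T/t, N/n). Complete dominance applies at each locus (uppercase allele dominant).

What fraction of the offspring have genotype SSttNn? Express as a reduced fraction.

SsTtNn gametes: STN×1, STn×1, StN×1, Stn×1, sTN×1, sTn×1, stN×1, stn×1
SsTtnn gametes: STn×2, Stn×2, sTn×2, stn×2
SsTtNn×SsTtnn grid (8·8=64): SSTTNn=2 SSTTnn=2 SSTtNn=4 SSTtnn=4 SSttNn=2 SSttnn=2 SsTTNn=4 SsTTnn=4 SsTtNn=8 SsTtnn=8 SsttNn=4 Ssttnn=4 ssTTNn=2 ssTTnn=2 ssTtNn=4 ssTtnn=4 ssttNn=2 ssttnn=2
SSttNn hits 2/64; gcd=2; 2÷2/64÷2 = 1/32

P(SSttNn) = 1/32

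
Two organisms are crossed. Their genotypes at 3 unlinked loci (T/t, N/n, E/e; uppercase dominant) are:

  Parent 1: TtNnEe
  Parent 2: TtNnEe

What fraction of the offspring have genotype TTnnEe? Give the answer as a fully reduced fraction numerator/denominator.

P(TTnnEe) = 1/32

TtNnEe gametes: TNE×1, TNe×1, TnE×1, Tne×1, tNE×1, tNe×1, tnE×1, tne×1
TtNnEe gametes: TNE×1, TNe×1, TnE×1, Tne×1, tNE×1, tNe×1, tnE×1, tne×1
TtNnEe×TtNnEe grid (8·8=64): TTNNEE=1 TTNNEe=2 TTNNee=1 TTNnEE=2 TTNnEe=4 TTNnee=2 TTnnEE=1 TTnnEe=2 TTnnee=1 TtNNEE=2 TtNNEe=4 TtNNee=2 TtNnEE=4 TtNnEe=8 TtNnee=4 TtnnEE=2 TtnnEe=4 Ttnnee=2 ttNNEE=1 ttNNEe=2 ttNNee=1 ttNnEE=2 ttNnEe=4 ttNnee=2 ttnnEE=1 ttnnEe=2 ttnnee=1
TTnnEe hits 2/64; gcd=2; 2÷2/64÷2 = 1/32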